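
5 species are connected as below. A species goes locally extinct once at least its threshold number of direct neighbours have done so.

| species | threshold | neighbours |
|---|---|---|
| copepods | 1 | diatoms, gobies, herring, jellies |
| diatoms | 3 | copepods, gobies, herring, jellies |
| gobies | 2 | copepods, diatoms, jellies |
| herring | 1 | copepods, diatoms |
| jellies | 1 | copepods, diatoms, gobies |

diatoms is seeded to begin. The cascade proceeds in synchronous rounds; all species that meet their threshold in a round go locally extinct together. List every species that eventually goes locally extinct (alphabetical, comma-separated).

copepods, diatoms, gobies, herring, jellies

Round 1 — diatoms goes locally extinct (initial).
Round 2 — checking thresholds:
  copepods: 1 of 4 neighbours ≥ 1, goes locally extinct.
  gobies: 1 of 3 neighbours < 2, below threshold.
  herring: 1 of 2 neighbours ≥ 1, goes locally extinct.
  jellies: 1 of 3 neighbours ≥ 1, goes locally extinct.
Round 3 — checking thresholds:
  gobies: 3 of 3 neighbours ≥ 2, goes locally extinct.
Round 4 — no new extinctions; cascade stops.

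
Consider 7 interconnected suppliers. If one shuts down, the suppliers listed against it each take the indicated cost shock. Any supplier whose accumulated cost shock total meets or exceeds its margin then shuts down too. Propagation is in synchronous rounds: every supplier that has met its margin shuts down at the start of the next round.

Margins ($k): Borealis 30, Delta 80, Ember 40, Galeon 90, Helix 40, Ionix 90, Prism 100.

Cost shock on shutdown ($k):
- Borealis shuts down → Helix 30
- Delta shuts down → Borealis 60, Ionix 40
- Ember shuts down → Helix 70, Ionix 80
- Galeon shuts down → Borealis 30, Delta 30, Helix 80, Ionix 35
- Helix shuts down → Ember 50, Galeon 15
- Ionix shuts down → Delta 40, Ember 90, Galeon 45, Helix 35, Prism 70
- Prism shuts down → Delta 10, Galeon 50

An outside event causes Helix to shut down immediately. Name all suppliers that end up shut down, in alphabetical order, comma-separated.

Round 1 — Helix shuts down (initial).
  Ember: +50 → 50 ≥ 40
  Galeon: +15 → 15 < 90
Round 2 — Ember shuts down.
  Ionix: +80 → 80 < 90
No further shutdowns.

Ember, Helix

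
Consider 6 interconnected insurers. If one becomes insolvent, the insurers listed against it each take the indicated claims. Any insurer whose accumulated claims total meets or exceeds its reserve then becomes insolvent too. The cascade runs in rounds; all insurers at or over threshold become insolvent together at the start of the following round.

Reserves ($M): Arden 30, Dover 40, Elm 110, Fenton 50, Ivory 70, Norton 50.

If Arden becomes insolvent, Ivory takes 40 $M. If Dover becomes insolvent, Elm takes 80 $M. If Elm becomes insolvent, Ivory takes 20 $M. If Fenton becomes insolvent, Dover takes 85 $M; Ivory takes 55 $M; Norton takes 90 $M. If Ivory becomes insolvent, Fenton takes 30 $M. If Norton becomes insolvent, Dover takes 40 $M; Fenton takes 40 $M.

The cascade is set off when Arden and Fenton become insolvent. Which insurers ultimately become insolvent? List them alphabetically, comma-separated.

Arden, Dover, Fenton, Ivory, Norton

Round 1 — Arden, Fenton become insolvent (initial).
  Dover: +85 → 85 ≥ 40
  Ivory: +40+55 → 95 ≥ 70
  Norton: +90 → 90 ≥ 50
Round 2 — Dover, Ivory, Norton become insolvent.
  Elm: +80 → 80 < 110
No further insolvencies.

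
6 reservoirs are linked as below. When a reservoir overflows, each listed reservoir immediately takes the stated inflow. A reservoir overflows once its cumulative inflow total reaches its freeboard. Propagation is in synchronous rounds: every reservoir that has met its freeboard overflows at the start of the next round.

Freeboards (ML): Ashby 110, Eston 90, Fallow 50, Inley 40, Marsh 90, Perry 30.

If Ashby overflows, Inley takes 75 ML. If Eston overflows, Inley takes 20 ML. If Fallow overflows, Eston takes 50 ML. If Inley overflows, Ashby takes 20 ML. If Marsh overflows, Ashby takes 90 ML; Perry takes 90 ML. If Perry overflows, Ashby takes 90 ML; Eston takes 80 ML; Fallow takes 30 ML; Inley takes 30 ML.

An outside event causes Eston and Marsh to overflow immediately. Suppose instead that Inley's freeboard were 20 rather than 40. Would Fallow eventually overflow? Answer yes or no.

no

With Inley's freeboard at 20:
Round 1 — Eston, Marsh overflow (initial).
  Ashby: +90 → 90 < 110
  Inley: +20 → 20 ≥ 20
  Perry: +90 → 90 ≥ 30
Round 2 — Inley, Perry overflow.
  Ashby: +20+90 → 200 ≥ 110
  Fallow: +30 → 30 < 50
Round 3 — Ashby overflows.
No further overflows.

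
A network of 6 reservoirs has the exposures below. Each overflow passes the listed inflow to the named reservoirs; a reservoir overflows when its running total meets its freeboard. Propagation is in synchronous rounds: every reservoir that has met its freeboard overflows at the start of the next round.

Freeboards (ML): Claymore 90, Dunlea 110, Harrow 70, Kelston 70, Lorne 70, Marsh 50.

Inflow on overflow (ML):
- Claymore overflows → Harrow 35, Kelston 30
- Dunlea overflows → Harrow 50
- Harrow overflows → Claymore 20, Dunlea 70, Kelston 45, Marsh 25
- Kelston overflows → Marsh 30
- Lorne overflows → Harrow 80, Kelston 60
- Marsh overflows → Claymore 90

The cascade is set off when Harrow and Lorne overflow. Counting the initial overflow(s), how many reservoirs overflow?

5

Round 1 — Harrow, Lorne overflow (initial).
  Claymore: +20 → 20 < 90
  Dunlea: +70 → 70 < 110
  Kelston: +45+60 → 105 ≥ 70
  Marsh: +25 → 25 < 50
Round 2 — Kelston overflows.
  Marsh: +30 → 55 ≥ 50
Round 3 — Marsh overflows.
  Claymore: +90 → 110 ≥ 90
Round 4 — Claymore overflows.
No further overflows.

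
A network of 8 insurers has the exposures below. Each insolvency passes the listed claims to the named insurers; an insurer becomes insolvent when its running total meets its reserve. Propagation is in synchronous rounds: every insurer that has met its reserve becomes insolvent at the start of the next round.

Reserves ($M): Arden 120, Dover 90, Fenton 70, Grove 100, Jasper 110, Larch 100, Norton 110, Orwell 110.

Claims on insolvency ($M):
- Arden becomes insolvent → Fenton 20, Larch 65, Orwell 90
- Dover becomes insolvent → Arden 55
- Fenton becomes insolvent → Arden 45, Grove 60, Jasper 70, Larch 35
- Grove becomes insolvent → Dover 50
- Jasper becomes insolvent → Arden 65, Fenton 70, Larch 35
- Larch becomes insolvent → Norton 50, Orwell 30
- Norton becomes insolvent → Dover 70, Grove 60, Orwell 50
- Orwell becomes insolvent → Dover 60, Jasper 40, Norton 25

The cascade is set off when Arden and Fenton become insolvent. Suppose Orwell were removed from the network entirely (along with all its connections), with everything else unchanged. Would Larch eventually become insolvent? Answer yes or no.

yes

With Orwell removed:
Round 1 — Arden, Fenton become insolvent (initial).
  Grove: +60 → 60 < 100
  Jasper: +70 → 70 < 110
  Larch: +65+35 → 100 ≥ 100
Round 2 — Larch becomes insolvent.
  Norton: +50 → 50 < 110
No further insolvencies.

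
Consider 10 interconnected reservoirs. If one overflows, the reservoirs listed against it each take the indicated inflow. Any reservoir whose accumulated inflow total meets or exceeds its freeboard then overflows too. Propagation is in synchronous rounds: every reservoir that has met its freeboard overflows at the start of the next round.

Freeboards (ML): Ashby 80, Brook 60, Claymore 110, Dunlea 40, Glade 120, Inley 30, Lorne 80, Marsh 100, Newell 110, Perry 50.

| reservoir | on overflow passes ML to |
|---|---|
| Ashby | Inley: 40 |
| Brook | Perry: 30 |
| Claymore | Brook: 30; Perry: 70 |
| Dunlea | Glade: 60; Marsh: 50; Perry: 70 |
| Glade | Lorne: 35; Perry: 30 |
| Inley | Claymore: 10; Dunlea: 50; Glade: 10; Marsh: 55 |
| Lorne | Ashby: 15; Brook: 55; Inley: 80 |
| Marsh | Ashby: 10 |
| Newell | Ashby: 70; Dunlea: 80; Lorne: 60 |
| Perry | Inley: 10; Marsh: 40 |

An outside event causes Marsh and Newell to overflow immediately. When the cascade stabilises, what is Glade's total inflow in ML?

Round 1 — Marsh, Newell overflow (initial).
  Ashby: +10+70 → 80 ≥ 80
  Dunlea: +80 → 80 ≥ 40
  Lorne: +60 → 60 < 80
Round 2 — Ashby, Dunlea overflow.
  Glade: +60 → 60 < 120
  Inley: +40 → 40 ≥ 30
  Perry: +70 → 70 ≥ 50
Round 3 — Inley, Perry overflow.
  Claymore: +10 → 10 < 110
  Glade: +10 → 70 < 120
No further overflows.

70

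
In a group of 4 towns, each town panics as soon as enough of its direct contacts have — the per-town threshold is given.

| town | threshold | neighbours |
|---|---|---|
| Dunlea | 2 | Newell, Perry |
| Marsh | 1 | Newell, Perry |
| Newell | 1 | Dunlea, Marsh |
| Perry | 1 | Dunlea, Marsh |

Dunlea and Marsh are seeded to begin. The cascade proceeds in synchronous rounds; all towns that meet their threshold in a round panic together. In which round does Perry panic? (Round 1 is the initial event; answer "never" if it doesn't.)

Round 1 — Dunlea, Marsh panic (initial).
Round 2 — checking thresholds:
  Newell: 2 of 2 neighbours ≥ 1, panics.
  Perry: 2 of 2 neighbours ≥ 1, panics.
Round 3 — no new panics; cascade stops.

2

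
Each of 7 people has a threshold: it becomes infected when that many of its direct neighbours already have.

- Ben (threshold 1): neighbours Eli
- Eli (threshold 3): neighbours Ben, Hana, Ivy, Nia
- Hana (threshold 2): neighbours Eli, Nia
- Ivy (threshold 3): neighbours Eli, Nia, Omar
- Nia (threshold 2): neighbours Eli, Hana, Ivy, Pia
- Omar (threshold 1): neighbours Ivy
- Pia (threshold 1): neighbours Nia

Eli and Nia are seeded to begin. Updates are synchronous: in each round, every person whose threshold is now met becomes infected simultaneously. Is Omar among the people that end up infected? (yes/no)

Round 1 — Eli, Nia become infected (initial).
Round 2 — checking thresholds:
  Ben: 1 of 1 neighbours ≥ 1, becomes infected.
  Hana: 2 of 2 neighbours ≥ 2, becomes infected.
  Ivy: 2 of 3 neighbours < 3, holds.
  Pia: 1 of 1 neighbours ≥ 1, becomes infected.
Round 3 — no new infections; cascade stops.

no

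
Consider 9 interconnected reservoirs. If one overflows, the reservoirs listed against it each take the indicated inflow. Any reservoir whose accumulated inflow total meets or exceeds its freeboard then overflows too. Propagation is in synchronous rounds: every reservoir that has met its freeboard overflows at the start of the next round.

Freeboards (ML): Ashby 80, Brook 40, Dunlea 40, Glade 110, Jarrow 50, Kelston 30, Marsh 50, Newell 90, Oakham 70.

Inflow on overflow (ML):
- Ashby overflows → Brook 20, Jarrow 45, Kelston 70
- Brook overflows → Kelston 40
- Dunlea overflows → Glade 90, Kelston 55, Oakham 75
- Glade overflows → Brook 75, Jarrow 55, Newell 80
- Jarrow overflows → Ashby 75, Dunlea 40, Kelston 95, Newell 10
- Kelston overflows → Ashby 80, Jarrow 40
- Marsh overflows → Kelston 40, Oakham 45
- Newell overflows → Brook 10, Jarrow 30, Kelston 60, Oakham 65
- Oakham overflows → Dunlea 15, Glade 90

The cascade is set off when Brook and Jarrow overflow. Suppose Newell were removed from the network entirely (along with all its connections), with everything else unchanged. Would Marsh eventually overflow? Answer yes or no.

With Newell removed:
Round 1 — Brook, Jarrow overflow (initial).
  Ashby: +75 → 75 < 80
  Dunlea: +40 → 40 ≥ 40
  Kelston: +40+95 → 135 ≥ 30
Round 2 — Dunlea, Kelston overflow.
  Ashby: +80 → 155 ≥ 80
  Glade: +90 → 90 < 110
  Oakham: +75 → 75 ≥ 70
Round 3 — Ashby, Oakham overflow.
  Glade: +90 → 180 ≥ 110
Round 4 — Glade overflows.
No further overflows.

no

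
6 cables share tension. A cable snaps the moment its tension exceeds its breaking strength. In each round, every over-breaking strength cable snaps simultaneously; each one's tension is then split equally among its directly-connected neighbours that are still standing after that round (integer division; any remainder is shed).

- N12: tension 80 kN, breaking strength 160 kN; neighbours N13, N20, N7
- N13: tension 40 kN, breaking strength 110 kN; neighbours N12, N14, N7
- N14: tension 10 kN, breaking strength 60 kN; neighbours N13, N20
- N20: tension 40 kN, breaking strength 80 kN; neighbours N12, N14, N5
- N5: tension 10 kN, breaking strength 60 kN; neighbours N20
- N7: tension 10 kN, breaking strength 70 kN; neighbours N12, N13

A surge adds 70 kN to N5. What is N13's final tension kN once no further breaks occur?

Round 1 — N5 at 80 > 60. N5 snaps.
  N5 sheds 80 kN to N20: 80 each.
    N20: 40+80 = 120 > 80
Round 2 — N20 snaps.
  N20 sheds 120 kN to N12, N14: 60 each.
    N12: 80+60 = 140 ≤ 160
    N14: 10+60 = 70 > 60
Round 3 — N14 snaps.
  N14 sheds 70 kN to N13: 70 each.
    N13: 40+70 = 110 ≤ 110
No further breaks.

110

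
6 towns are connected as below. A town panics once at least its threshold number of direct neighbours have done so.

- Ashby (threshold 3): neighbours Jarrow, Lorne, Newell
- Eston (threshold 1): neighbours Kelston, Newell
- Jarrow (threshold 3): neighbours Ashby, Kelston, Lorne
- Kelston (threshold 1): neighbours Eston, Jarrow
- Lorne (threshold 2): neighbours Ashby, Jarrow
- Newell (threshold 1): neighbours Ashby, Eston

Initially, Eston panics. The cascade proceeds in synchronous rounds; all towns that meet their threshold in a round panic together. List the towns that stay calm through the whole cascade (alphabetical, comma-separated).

Round 1 — Eston panics (initial).
Round 2 — checking thresholds:
  Kelston: 1 of 2 neighbours ≥ 1, panics.
  Newell: 1 of 2 neighbours ≥ 1, panics.
Round 3 — no new panics; cascade stops.

Ashby, Jarrow, Lorne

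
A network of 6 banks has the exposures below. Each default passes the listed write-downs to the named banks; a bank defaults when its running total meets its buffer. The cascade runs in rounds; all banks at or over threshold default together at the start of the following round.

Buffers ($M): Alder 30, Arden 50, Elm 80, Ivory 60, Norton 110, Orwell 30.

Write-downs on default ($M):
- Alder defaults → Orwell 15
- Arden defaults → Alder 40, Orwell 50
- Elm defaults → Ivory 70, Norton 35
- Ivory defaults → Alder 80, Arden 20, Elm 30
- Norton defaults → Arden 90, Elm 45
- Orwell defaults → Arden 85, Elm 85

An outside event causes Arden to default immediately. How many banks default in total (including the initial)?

Round 1 — Arden defaults (initial).
  Alder: +40 → 40 ≥ 30
  Orwell: +50 → 50 ≥ 30
Round 2 — Alder, Orwell default.
  Elm: +85 → 85 ≥ 80
Round 3 — Elm defaults.
  Ivory: +70 → 70 ≥ 60
  Norton: +35 → 35 < 110
Round 4 — Ivory defaults.
No further defaults.

5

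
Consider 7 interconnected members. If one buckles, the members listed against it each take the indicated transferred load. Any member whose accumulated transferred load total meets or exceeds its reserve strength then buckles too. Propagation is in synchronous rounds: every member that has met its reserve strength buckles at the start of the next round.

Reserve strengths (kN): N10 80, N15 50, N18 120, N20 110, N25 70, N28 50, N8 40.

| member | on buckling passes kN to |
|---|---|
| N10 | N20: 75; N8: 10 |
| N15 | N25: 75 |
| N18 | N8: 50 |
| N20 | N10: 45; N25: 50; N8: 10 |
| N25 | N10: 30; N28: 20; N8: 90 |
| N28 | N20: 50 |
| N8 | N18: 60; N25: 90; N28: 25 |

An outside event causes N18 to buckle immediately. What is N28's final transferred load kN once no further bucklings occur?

Round 1 — N18 buckles (initial).
  N8: +50 → 50 ≥ 40
Round 2 — N8 buckles.
  N25: +90 → 90 ≥ 70
  N28: +25 → 25 < 50
Round 3 — N25 buckles.
  N10: +30 → 30 < 80
  N28: +20 → 45 < 50
No further bucklings.

45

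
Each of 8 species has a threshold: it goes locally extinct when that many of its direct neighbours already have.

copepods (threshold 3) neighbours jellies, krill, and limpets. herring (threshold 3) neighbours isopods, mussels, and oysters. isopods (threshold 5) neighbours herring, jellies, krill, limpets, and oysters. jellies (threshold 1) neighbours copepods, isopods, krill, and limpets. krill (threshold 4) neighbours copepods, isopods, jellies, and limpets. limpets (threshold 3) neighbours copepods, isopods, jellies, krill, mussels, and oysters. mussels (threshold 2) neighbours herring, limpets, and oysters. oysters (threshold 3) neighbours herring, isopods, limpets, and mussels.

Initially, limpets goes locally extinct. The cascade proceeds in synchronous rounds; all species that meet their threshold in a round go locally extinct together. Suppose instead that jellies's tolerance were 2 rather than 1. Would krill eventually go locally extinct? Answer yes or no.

no

With jellies's tolerance at 2:
Round 1 — limpets goes locally extinct (initial).
Round 2 — no new extinctions; cascade stops.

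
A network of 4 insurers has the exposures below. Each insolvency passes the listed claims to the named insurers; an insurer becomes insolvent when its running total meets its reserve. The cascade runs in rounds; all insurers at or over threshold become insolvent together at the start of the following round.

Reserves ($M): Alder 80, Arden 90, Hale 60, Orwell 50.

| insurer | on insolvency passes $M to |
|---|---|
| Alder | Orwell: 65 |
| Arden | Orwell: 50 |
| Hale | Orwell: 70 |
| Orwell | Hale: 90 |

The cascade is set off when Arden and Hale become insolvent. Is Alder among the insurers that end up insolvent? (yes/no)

Round 1 — Arden, Hale become insolvent (initial).
  Orwell: +50+70 → 120 ≥ 50
Round 2 — Orwell becomes insolvent.
No further insolvencies.

no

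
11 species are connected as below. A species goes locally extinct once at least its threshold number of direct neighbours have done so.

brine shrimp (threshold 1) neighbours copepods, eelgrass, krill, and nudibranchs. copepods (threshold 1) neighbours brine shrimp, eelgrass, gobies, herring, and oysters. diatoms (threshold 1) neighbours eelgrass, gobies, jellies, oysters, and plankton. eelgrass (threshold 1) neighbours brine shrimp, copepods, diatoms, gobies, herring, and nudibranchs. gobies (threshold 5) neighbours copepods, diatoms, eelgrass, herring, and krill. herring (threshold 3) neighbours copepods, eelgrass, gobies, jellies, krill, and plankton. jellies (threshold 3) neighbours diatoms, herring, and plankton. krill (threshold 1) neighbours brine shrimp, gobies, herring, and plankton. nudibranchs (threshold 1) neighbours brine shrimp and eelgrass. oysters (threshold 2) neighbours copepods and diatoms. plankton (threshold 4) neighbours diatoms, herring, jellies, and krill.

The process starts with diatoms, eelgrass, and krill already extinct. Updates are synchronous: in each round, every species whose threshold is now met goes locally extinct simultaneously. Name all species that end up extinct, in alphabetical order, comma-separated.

brine shrimp, copepods, diatoms, eelgrass, gobies, herring, krill, nudibranchs, oysters

Round 1 — diatoms, eelgrass, krill go locally extinct (initial).
Round 2 — checking thresholds:
  brine shrimp: 2 of 4 neighbours ≥ 1, goes locally extinct.
  copepods: 1 of 5 neighbours ≥ 1, goes locally extinct.
  gobies: 3 of 5 neighbours < 5, not yet.
  herring: 2 of 6 neighbours < 3, not yet.
  jellies: 1 of 3 neighbours < 3, not yet.
  nudibranchs: 1 of 2 neighbours ≥ 1, goes locally extinct.
  oysters: 1 of 2 neighbours < 2, not yet.
  plankton: 2 of 4 neighbours < 4, not yet.
Round 3 — checking thresholds:
  gobies: 4 of 5 neighbours < 5, not yet.
  herring: 3 of 6 neighbours ≥ 3, goes locally extinct.
  jellies: 1 of 3 neighbours < 3, not yet.
  oysters: 2 of 2 neighbours ≥ 2, goes locally extinct.
  plankton: 2 of 4 neighbours < 4, not yet.
Round 4 — checking thresholds:
  gobies: 5 of 5 neighbours ≥ 5, goes locally extinct.
  jellies: 2 of 3 neighbours < 3, not yet.
  plankton: 3 of 4 neighbours < 4, not yet.
Round 5 — no new extinctions; cascade stops.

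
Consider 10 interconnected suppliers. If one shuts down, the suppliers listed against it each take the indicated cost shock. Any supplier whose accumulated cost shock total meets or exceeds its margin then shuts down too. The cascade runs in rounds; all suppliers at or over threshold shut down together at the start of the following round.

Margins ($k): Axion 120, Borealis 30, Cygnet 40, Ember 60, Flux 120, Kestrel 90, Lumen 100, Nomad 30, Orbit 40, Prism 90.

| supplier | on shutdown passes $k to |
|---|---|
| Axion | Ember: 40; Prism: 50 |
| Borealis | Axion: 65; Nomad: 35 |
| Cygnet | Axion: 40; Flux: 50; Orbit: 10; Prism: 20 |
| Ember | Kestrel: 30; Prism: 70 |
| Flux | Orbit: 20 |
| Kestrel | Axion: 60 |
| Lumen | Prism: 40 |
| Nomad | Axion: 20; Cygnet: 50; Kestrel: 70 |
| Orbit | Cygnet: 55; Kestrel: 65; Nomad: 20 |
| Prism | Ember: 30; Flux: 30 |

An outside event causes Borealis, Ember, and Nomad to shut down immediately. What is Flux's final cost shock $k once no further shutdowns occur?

Round 1 — Borealis, Ember, Nomad shut down (initial).
  Axion: +65+20 → 85 < 120
  Cygnet: +50 → 50 ≥ 40
  Kestrel: +30+70 → 100 ≥ 90
  Prism: +70 → 70 < 90
Round 2 — Cygnet, Kestrel shut down.
  Axion: +40+60 → 185 ≥ 120
  Flux: +50 → 50 < 120
  Orbit: +10 → 10 < 40
  Prism: +20 → 90 ≥ 90
Round 3 — Axion, Prism shut down.
  Flux: +30 → 80 < 120
No further shutdowns.

80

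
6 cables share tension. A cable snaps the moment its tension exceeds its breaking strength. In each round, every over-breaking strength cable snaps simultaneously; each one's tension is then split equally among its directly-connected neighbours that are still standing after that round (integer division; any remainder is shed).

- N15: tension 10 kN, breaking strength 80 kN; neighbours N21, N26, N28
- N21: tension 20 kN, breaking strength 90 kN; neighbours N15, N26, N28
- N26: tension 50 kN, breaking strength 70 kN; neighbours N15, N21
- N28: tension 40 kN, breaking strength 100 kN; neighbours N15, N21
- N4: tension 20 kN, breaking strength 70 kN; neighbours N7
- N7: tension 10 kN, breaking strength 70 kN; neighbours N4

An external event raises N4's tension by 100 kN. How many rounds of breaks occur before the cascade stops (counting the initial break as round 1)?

2

Round 1 — N4 at 120 > 70. N4 snaps.
  N4 sheds 120 kN to N7: 120 each.
    N7: 10+120 = 130 > 70
Round 2 — N7 snaps.
  N7 sheds 130 kN: no online neighbours, lost.
No further breaks.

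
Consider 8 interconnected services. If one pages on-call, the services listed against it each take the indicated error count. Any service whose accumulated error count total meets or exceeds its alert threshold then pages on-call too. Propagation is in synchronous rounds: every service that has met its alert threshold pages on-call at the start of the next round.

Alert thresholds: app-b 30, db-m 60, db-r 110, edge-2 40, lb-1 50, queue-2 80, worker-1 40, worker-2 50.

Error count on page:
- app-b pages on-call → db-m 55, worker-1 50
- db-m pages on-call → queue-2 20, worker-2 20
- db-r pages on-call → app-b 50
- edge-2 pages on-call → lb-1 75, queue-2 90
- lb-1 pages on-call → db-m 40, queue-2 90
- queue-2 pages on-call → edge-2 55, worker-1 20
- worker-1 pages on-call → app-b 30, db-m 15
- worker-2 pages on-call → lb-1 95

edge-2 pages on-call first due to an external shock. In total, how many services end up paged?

Round 1 — edge-2 pages on-call (initial).
  lb-1: +75 → 75 ≥ 50
  queue-2: +90 → 90 ≥ 80
Round 2 — lb-1, queue-2 page on-call.
  db-m: +40 → 40 < 60
  worker-1: +20 → 20 < 40
No further pages.

3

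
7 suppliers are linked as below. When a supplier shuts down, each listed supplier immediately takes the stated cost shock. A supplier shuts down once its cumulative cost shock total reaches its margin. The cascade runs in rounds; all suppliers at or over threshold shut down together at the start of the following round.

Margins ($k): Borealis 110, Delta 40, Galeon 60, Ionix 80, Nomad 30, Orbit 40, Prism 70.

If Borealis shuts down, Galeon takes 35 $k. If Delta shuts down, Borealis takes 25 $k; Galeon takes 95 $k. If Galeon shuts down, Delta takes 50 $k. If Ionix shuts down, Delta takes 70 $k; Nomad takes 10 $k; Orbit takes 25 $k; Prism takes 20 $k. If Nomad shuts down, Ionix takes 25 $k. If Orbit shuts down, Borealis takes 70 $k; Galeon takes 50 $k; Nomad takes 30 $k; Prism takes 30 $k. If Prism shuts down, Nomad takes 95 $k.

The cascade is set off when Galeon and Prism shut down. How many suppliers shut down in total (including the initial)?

Round 1 — Galeon, Prism shut down (initial).
  Delta: +50 → 50 ≥ 40
  Nomad: +95 → 95 ≥ 30
Round 2 — Delta, Nomad shut down.
  Borealis: +25 → 25 < 110
  Ionix: +25 → 25 < 80
No further shutdowns.

4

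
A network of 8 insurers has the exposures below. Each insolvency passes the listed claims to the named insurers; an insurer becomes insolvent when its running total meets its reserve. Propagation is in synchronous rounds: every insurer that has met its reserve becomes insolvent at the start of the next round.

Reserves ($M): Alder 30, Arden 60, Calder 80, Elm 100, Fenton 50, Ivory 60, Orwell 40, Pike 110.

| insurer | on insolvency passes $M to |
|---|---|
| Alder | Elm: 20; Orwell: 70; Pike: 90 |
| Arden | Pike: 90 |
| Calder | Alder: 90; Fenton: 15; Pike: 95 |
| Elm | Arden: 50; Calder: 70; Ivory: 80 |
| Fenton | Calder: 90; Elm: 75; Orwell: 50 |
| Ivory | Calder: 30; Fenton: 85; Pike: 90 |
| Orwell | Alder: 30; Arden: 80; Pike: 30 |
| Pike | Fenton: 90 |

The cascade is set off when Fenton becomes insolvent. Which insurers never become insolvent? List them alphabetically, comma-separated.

Elm, Ivory

Round 1 — Fenton becomes insolvent (initial).
  Calder: +90 → 90 ≥ 80
  Elm: +75 → 75 < 100
  Orwell: +50 → 50 ≥ 40
Round 2 — Calder, Orwell become insolvent.
  Alder: +90+30 → 120 ≥ 30
  Arden: +80 → 80 ≥ 60
  Pike: +95+30 → 125 ≥ 110
Round 3 — Alder, Arden, Pike become insolvent.
  Elm: +20 → 95 < 100
No further insolvencies.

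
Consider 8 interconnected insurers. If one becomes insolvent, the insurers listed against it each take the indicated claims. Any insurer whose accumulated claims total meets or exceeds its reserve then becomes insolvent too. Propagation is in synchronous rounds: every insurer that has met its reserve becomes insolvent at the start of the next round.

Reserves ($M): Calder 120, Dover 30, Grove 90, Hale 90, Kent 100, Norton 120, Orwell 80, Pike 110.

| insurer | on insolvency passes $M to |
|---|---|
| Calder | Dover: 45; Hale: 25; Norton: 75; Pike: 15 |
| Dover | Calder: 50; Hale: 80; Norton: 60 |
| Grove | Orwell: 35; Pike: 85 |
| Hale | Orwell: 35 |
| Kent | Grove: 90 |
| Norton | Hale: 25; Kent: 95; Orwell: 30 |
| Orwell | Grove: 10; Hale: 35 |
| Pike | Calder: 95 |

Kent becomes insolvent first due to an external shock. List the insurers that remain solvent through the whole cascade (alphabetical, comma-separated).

Calder, Dover, Hale, Norton, Orwell, Pike

Round 1 — Kent becomes insolvent (initial).
  Grove: +90 → 90 ≥ 90
Round 2 — Grove becomes insolvent.
  Orwell: +35 → 35 < 80
  Pike: +85 → 85 < 110
No further insolvencies.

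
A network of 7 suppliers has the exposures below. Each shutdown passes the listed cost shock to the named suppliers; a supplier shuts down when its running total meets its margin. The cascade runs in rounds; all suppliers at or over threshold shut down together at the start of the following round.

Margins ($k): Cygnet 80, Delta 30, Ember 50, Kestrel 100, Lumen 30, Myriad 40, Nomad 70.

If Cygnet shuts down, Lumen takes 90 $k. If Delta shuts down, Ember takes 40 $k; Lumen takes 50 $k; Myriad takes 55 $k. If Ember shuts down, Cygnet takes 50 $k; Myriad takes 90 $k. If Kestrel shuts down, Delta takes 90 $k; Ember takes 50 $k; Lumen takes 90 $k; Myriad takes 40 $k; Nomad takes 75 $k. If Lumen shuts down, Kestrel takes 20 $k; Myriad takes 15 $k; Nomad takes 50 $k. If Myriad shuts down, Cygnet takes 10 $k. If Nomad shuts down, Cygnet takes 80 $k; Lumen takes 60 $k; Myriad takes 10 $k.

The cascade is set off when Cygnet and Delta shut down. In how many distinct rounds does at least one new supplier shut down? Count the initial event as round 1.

2

Round 1 — Cygnet, Delta shut down (initial).
  Ember: +40 → 40 < 50
  Lumen: +90+50 → 140 ≥ 30
  Myriad: +55 → 55 ≥ 40
Round 2 — Lumen, Myriad shut down.
  Kestrel: +20 → 20 < 100
  Nomad: +50 → 50 < 70
No further shutdowns.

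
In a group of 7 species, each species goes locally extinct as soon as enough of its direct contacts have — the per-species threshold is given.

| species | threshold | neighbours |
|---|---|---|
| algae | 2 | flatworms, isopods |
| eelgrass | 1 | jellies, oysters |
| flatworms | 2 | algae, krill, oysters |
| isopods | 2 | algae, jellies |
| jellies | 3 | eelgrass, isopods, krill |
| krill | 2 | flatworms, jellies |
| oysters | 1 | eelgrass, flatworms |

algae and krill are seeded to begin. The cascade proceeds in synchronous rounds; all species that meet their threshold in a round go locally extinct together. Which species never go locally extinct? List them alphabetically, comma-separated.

Round 1 — algae, krill go locally extinct (initial).
Round 2 — checking thresholds:
  flatworms: 2 of 3 neighbours ≥ 2, goes locally extinct.
  isopods: 1 of 2 neighbours < 2, below threshold.
  jellies: 1 of 3 neighbours < 3, below threshold.
Round 3 — checking thresholds:
  isopods: 1 of 2 neighbours < 2, below threshold.
  jellies: 1 of 3 neighbours < 3, below threshold.
  oysters: 1 of 2 neighbours ≥ 1, goes locally extinct.
Round 4 — checking thresholds:
  eelgrass: 1 of 2 neighbours ≥ 1, goes locally extinct.
  isopods: 1 of 2 neighbours < 2, below threshold.
  jellies: 1 of 3 neighbours < 3, below threshold.
Round 5 — no new extinctions; cascade stops.

isopods, jellies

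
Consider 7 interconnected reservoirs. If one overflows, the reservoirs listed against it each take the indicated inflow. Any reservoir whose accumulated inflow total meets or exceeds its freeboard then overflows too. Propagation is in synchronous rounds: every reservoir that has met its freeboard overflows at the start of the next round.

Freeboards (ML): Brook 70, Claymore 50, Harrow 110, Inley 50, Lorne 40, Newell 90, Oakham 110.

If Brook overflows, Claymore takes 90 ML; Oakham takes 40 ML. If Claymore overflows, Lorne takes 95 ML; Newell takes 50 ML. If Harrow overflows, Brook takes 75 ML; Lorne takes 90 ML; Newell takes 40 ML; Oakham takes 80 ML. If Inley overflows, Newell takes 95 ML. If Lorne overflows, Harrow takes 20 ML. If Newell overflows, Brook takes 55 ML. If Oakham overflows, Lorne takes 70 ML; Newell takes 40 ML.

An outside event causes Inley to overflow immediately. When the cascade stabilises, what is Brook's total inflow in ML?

55

Round 1 — Inley overflows (initial).
  Newell: +95 → 95 ≥ 90
Round 2 — Newell overflows.
  Brook: +55 → 55 < 70
No further overflows.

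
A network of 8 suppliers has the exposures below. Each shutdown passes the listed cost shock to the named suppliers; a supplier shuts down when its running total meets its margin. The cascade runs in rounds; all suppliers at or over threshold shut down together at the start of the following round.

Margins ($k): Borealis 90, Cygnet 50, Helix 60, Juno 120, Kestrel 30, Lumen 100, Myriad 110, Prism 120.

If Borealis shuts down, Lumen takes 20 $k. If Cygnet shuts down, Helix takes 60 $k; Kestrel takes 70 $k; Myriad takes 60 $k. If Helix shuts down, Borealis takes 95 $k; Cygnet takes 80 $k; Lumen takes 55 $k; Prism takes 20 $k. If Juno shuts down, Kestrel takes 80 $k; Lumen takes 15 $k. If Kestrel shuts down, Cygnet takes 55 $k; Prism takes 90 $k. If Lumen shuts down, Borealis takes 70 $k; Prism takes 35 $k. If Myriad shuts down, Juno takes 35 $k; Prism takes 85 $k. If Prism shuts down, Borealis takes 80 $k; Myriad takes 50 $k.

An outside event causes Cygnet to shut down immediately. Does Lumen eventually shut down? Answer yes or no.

no

Round 1 — Cygnet shuts down (initial).
  Helix: +60 → 60 ≥ 60
  Kestrel: +70 → 70 ≥ 30
  Myriad: +60 → 60 < 110
Round 2 — Helix, Kestrel shut down.
  Borealis: +95 → 95 ≥ 90
  Lumen: +55 → 55 < 100
  Prism: +20+90 → 110 < 120
Round 3 — Borealis shuts down.
  Lumen: +20 → 75 < 100
No further shutdowns.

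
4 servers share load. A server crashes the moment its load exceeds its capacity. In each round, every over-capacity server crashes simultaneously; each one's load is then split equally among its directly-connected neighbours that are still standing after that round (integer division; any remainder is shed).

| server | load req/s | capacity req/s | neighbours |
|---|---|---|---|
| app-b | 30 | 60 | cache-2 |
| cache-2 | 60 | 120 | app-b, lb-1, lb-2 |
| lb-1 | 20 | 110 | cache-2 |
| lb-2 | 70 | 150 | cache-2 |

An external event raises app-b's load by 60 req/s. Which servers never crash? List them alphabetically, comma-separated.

Round 1 — app-b at 90 > 60. app-b crashes.
  app-b sheds 90 req/s to cache-2: 90 each.
    cache-2: 60+90 = 150 > 120
Round 2 — cache-2 crashes.
  cache-2 sheds 150 req/s to lb-1, lb-2: 75 each.
    lb-1: 20+75 = 95 ≤ 110
    lb-2: 70+75 = 145 ≤ 150
No further crashes.

lb-1, lb-2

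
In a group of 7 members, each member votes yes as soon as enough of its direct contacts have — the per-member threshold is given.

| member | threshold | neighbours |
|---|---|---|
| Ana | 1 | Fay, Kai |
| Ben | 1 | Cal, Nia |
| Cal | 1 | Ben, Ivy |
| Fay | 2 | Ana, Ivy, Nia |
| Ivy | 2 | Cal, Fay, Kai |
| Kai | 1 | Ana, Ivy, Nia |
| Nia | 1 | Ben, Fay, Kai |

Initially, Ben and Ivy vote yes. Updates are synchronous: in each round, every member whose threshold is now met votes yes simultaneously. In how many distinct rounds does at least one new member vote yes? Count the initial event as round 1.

3

Round 1 — Ben, Ivy vote yes (initial).
Round 2 — checking thresholds:
  Cal: 2 of 2 neighbours ≥ 1, votes yes.
  Fay: 1 of 3 neighbours < 2, holds.
  Kai: 1 of 3 neighbours ≥ 1, votes yes.
  Nia: 1 of 3 neighbours ≥ 1, votes yes.
Round 3 — checking thresholds:
  Ana: 1 of 2 neighbours ≥ 1, votes yes.
  Fay: 2 of 3 neighbours ≥ 2, votes yes.
Round 4 — no new yes votes; cascade stops.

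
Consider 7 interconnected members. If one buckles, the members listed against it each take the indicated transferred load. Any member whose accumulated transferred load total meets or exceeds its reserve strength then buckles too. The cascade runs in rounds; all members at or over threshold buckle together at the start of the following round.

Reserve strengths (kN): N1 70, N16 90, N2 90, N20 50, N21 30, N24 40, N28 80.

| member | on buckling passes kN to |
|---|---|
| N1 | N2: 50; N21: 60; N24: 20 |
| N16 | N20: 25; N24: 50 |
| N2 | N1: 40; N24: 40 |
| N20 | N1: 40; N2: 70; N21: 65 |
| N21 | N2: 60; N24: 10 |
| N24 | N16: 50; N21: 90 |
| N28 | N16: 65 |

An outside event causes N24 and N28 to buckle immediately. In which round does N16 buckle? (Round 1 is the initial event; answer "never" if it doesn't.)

2

Round 1 — N24, N28 buckle (initial).
  N16: +50+65 → 115 ≥ 90
  N21: +90 → 90 ≥ 30
Round 2 — N16, N21 buckle.
  N2: +60 → 60 < 90
  N20: +25 → 25 < 50
No further bucklings.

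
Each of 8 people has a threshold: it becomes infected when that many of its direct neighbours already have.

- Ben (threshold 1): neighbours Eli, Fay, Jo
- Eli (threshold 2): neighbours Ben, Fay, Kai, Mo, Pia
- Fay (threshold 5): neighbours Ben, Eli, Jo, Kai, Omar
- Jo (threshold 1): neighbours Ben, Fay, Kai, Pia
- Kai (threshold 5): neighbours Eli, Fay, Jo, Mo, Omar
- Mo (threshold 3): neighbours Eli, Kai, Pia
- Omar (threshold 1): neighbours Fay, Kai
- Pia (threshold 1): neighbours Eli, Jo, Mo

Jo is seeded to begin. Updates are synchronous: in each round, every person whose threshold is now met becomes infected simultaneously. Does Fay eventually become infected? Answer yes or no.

Round 1 — Jo becomes infected (initial).
Round 2 — checking thresholds:
  Ben: 1 of 3 neighbours ≥ 1, becomes infected.
  Fay: 1 of 5 neighbours < 5, below threshold.
  Kai: 1 of 5 neighbours < 5, below threshold.
  Pia: 1 of 3 neighbours ≥ 1, becomes infected.
Round 3 — checking thresholds:
  Eli: 2 of 5 neighbours ≥ 2, becomes infected.
  Fay: 2 of 5 neighbours < 5, below threshold.
  Kai: 1 of 5 neighbours < 5, below threshold.
  Mo: 1 of 3 neighbours < 3, below threshold.
Round 4 — no new infections; cascade stops.

no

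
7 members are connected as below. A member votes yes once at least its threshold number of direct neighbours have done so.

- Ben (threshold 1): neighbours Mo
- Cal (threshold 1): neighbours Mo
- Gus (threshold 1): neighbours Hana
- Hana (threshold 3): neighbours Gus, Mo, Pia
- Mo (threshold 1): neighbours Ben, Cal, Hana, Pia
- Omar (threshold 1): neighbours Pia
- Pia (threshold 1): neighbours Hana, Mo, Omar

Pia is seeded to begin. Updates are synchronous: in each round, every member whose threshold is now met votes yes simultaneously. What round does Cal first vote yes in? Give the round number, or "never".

3

Round 1 — Pia votes yes (initial).
Round 2 — checking thresholds:
  Hana: 1 of 3 neighbours < 3, holds.
  Mo: 1 of 4 neighbours ≥ 1, votes yes.
  Omar: 1 of 1 neighbours ≥ 1, votes yes.
Round 3 — checking thresholds:
  Ben: 1 of 1 neighbours ≥ 1, votes yes.
  Cal: 1 of 1 neighbours ≥ 1, votes yes.
  Hana: 2 of 3 neighbours < 3, holds.
Round 4 — no new yes votes; cascade stops.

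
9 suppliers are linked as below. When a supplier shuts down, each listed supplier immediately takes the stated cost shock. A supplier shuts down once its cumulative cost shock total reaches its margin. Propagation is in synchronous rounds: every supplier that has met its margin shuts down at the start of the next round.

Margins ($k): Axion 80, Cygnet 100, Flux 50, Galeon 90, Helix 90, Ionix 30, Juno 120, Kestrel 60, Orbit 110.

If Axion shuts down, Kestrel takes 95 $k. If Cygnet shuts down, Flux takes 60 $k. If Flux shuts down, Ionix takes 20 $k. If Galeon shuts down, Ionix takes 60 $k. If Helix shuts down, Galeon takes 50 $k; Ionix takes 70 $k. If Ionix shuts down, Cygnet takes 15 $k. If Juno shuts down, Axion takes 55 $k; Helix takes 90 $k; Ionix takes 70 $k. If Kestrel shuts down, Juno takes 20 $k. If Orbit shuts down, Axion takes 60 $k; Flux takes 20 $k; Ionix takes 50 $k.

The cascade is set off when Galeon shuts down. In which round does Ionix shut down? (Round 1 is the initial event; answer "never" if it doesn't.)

Round 1 — Galeon shuts down (initial).
  Ionix: +60 → 60 ≥ 30
Round 2 — Ionix shuts down.
  Cygnet: +15 → 15 < 100
No further shutdowns.

2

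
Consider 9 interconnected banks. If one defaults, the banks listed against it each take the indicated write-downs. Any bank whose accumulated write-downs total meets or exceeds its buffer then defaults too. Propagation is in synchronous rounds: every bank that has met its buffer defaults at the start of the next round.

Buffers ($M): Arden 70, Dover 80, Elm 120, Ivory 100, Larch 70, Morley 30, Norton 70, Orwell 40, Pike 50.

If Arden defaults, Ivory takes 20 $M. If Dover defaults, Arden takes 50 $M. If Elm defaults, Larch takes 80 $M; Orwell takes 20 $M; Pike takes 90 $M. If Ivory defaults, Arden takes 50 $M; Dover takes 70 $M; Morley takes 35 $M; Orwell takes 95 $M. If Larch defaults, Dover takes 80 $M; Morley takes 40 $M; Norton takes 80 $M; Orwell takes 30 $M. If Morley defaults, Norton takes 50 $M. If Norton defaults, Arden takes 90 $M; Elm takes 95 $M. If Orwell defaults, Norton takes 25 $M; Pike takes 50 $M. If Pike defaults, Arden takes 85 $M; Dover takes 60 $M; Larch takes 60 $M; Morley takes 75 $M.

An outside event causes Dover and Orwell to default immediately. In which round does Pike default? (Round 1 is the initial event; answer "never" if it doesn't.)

Round 1 — Dover, Orwell default (initial).
  Arden: +50 → 50 < 70
  Norton: +25 → 25 < 70
  Pike: +50 → 50 ≥ 50
Round 2 — Pike defaults.
  Arden: +85 → 135 ≥ 70
  Larch: +60 → 60 < 70
  Morley: +75 → 75 ≥ 30
Round 3 — Arden, Morley default.
  Ivory: +20 → 20 < 100
  Norton: +50 → 75 ≥ 70
Round 4 — Norton defaults.
  Elm: +95 → 95 < 120
No further defaults.

2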